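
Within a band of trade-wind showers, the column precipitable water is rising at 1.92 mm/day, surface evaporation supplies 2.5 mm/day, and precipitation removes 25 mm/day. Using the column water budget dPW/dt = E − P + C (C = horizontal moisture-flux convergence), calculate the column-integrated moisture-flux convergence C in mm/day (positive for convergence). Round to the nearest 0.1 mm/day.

C ≈ 24.4 mm/day

dPW/dt = +1.92 mm/day.
C = dPW/dt − E + P = (+1.92) − 2.5 + 25 = 24.4 mm/day.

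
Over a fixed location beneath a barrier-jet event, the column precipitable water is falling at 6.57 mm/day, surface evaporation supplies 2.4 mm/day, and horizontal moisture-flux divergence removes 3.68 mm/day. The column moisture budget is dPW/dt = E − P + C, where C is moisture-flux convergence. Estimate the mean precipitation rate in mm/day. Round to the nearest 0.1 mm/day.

P ≈ 5.3 mm/day

dPW/dt = -6.57 mm/day.
P = E + C − dPW/dt = 2.4 + (-3.68) − (-6.57) = 5.3 mm/day.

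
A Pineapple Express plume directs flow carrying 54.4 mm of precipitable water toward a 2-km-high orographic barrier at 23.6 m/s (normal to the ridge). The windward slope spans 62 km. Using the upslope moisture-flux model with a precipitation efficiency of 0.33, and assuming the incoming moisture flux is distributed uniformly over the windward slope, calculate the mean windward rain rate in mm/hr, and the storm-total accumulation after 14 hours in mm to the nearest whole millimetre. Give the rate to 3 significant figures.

Incoming column moisture flux per unit ridge length: F = V × PW = 23.6 × 54.4 = 1283.84 mm·m/s.
Spread over the 62 km slope with efficiency ε = 0.33: R = ε·F/W = 0.33 × 1283.84 / 62000 m = 6.833e-03 mm/s.
R = 6.833e-03 × 3600 = 24.6 mm/hr.
Over 14 h: total = 24.6 × 14 = 344.4 ≈ 344 mm.

R ≈ 24.6 mm/hr; total ≈ 344 mm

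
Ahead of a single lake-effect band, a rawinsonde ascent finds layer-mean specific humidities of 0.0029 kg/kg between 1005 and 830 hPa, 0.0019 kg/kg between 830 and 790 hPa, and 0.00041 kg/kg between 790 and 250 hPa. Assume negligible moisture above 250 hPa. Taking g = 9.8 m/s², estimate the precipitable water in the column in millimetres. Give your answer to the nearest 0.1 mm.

PW ≈ 8.2 mm

Precipitable water is the column-integrated vapour mass per unit area: PW = (1/g) Σ q̄ Δp, with q in kg/kg and Δp in Pa (1 kg/m² of water = 1 mm).
Layer 1005–830 hPa: Δp = 175 hPa = 17500 Pa, q̄ = 0.0029 kg/kg → 0.0029 × 17500 / 9.8 = 5.18 mm
Layer 830–790 hPa: Δp = 40 hPa = 4000 Pa, q̄ = 0.0019 kg/kg → 0.0019 × 4000 / 9.8 = 0.78 mm
Layer 790–250 hPa: Δp = 540 hPa = 54000 Pa, q̄ = 0.00041 kg/kg → 0.00041 × 54000 / 9.8 = 2.26 mm
PW = 5.18 + 0.78 + 2.26 = 8.22 ≈ 8.2 mm.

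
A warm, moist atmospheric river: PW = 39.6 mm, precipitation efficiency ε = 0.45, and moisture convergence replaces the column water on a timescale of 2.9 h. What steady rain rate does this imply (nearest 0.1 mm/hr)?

R ≈ 6.1 mm/hr

Each overturning extracts ε × PW = 0.45 × 39.6 = 17.82 mm.
Rate = ε·PW / τ = 17.82 / 2.9 h = 6.1 mm/hr.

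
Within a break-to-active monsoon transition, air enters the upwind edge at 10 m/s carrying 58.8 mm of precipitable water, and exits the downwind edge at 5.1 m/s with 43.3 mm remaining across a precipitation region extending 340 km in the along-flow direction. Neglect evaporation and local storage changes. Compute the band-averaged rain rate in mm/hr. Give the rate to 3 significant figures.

Column moisture flux per unit crosswind length is F = V × PW.
Inflow: F_in = 10 × 58.8 = 588 mm·m/s
Outflow: F_out = 5.1 × 43.3 = 220.83 mm·m/s
Steady-state rate R = (F_in − F_out)/L = (588 − 220.83) / 340000 m = 1.080e-03 mm/s.
R = 1.080e-03 × 3600 = 3.89 mm/hr.

R ≈ 3.89 mm/hr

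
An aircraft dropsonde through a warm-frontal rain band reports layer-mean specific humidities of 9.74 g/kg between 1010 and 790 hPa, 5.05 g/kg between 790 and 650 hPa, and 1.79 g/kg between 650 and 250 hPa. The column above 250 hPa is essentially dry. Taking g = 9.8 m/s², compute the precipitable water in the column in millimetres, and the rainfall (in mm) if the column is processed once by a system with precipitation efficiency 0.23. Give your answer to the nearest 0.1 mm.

PW ≈ 36.4 mm; rainfall ≈ 8.4 mm

Precipitable water is the column-integrated vapour mass per unit area: PW = (1/g) Σ q̄ Δp, with q in kg/kg and Δp in Pa (1 kg/m² of water = 1 mm).
Layer 1010–790 hPa: Δp = 220 hPa = 22000 Pa, q̄ = 0.00974 kg/kg → 0.00974 × 22000 / 9.8 = 21.87 mm
Layer 790–650 hPa: Δp = 140 hPa = 14000 Pa, q̄ = 0.00505 kg/kg → 0.00505 × 14000 / 9.8 = 7.21 mm
Layer 650–250 hPa: Δp = 400 hPa = 40000 Pa, q̄ = 0.00179 kg/kg → 0.00179 × 40000 / 9.8 = 7.31 mm
PW = 21.87 + 7.21 + 7.31 = 36.39 ≈ 36.4 mm.
Rainfall = ε × PW = 0.23 × 36.4 = 8.4 mm.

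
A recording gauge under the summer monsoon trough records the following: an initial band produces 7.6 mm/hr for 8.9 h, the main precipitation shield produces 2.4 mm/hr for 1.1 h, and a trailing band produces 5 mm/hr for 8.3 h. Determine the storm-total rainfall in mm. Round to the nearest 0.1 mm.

total ≈ 111.8 mm

Total = Σ Rᵢ Δtᵢ = 7.6 × 8.9 + 2.4 × 1.1 + 5 × 8.3
      = 67.64 + 2.64 + 41.5 = 111.8 mm.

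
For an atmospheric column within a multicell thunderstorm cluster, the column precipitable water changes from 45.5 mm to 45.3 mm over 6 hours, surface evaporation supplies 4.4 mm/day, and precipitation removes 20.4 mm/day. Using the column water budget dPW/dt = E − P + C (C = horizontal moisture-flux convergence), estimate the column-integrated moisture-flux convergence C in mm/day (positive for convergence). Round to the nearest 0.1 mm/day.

dPW/dt = (45.3 − 45.5) mm / (6/24 day) = -0.800 mm/day.
C = dPW/dt − E + P = (-0.800) − 4.4 + 20.4 = 15.2 mm/day.

C ≈ 15.2 mm/day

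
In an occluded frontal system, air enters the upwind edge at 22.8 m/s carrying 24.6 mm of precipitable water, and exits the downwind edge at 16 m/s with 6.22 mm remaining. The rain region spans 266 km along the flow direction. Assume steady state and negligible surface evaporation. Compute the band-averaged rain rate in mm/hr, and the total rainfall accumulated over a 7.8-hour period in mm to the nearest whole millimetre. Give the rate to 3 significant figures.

Column moisture flux per unit crosswind length is F = V × PW.
Inflow: F_in = 22.8 × 24.6 = 560.88 mm·m/s
Outflow: F_out = 16 × 6.22 = 99.52 mm·m/s
Steady-state rate R = (F_in − F_out)/L = (560.88 − 99.52) / 266000 m = 1.734e-03 mm/s.
R = 1.734e-03 × 3600 = 6.24 mm/hr.
Over 7.8 h: total = 6.24 × 7.8 = 48.672 ≈ 49 mm.

R ≈ 6.24 mm/hr; total ≈ 49 mm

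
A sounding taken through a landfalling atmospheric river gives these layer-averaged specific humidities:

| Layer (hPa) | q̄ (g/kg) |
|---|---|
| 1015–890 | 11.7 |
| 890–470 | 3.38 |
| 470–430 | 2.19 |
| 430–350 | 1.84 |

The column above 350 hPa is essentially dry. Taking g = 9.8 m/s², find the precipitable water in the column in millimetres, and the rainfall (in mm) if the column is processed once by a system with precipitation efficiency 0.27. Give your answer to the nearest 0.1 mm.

PW ≈ 31.8 mm; rainfall ≈ 8.6 mm

Precipitable water is the column-integrated vapour mass per unit area: PW = (1/g) Σ q̄ Δp, with q in kg/kg and Δp in Pa (1 kg/m² of water = 1 mm).
Layer 1015–890 hPa: Δp = 125 hPa = 12500 Pa, q̄ = 0.0117 kg/kg → 0.0117 × 12500 / 9.8 = 14.92 mm
Layer 890–470 hPa: Δp = 420 hPa = 42000 Pa, q̄ = 0.00338 kg/kg → 0.00338 × 42000 / 9.8 = 14.49 mm
Layer 470–430 hPa: Δp = 40 hPa = 4000 Pa, q̄ = 0.00219 kg/kg → 0.00219 × 4000 / 9.8 = 0.89 mm
Layer 430–350 hPa: Δp = 80 hPa = 8000 Pa, q̄ = 0.00184 kg/kg → 0.00184 × 8000 / 9.8 = 1.50 mm
PW = 14.92 + 14.49 + 0.89 + 1.50 = 31.80 ≈ 31.8 mm.
Rainfall = ε × PW = 0.27 × 31.8 = 8.6 mm.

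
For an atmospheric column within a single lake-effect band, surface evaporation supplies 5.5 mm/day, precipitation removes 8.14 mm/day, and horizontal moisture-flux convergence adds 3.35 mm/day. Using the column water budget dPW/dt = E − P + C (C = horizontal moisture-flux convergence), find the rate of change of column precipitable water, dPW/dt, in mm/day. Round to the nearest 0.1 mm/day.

dPW/dt ≈ 0.7 mm/day

dPW/dt = E − P + C = 5.5 − 8.14 + (3.35) = 0.7 mm/day.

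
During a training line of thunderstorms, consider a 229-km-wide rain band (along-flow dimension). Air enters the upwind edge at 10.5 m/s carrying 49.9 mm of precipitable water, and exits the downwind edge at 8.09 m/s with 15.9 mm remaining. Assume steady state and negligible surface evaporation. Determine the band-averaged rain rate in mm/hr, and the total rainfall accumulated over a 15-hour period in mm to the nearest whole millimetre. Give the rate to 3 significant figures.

R ≈ 6.21 mm/hr; total ≈ 93 mm

Column moisture flux per unit crosswind length is F = V × PW.
Inflow: F_in = 10.5 × 49.9 = 523.95 mm·m/s
Outflow: F_out = 8.09 × 15.9 = 128.631 mm·m/s
Steady-state rate R = (F_in − F_out)/L = (523.95 − 128.631) / 229000 m = 1.726e-03 mm/s.
R = 1.726e-03 × 3600 = 6.21 mm/hr.
Over 15 h: total = 6.21 × 15 = 93.15 ≈ 93 mm.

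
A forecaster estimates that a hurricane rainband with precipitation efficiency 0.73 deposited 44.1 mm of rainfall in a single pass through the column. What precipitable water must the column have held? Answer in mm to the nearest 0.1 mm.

PW = rainfall / ε = 44.1 / 0.73 = 60.4 mm.

PW ≈ 60.4 mm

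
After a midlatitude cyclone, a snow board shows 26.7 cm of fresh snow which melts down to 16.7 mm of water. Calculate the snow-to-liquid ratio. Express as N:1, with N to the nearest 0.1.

Ratio = snow depth / SWE = 267 mm / 16.7 mm = 16.0, i.e. 16.0:1.

ratio ≈ 16.0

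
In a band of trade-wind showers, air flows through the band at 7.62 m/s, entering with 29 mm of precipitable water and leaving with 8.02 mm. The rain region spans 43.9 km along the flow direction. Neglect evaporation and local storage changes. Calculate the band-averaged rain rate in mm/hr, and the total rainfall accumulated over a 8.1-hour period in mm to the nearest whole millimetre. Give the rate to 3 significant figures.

R ≈ 13.1 mm/hr; total ≈ 106 mm

Column moisture flux per unit crosswind length is F = V × PW.
Inflow: F_in = 7.62 × 29 = 220.98 mm·m/s
Outflow: F_out = 7.62 × 8.02 = 61.1124 mm·m/s
Steady-state rate R = (F_in − F_out)/L = (220.98 − 61.1124) / 43900 m = 3.642e-03 mm/s.
R = 3.642e-03 × 3600 = 13.1 mm/hr.
Over 8.1 h: total = 13.1 × 8.1 = 106.11 ≈ 106 mm.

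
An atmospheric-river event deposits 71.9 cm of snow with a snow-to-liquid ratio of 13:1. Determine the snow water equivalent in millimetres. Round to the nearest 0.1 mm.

SWE = snow depth / ratio = 71.9 cm / 13 = 5.531 cm = 55.3 mm.

SWE ≈ 55.3 mm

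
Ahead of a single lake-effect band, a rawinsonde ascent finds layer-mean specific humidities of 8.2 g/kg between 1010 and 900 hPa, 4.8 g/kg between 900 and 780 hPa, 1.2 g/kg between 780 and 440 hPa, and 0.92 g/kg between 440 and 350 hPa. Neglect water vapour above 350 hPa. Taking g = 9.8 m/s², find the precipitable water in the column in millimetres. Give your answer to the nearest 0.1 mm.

Precipitable water is the column-integrated vapour mass per unit area: PW = (1/g) Σ q̄ Δp, with q in kg/kg and Δp in Pa (1 kg/m² of water = 1 mm).
Layer 1010–900 hPa: Δp = 110 hPa = 11000 Pa, q̄ = 0.0082 kg/kg → 0.0082 × 11000 / 9.8 = 9.20 mm
Layer 900–780 hPa: Δp = 120 hPa = 12000 Pa, q̄ = 0.0048 kg/kg → 0.0048 × 12000 / 9.8 = 5.88 mm
Layer 780–440 hPa: Δp = 340 hPa = 34000 Pa, q̄ = 0.0012 kg/kg → 0.0012 × 34000 / 9.8 = 4.16 mm
Layer 440–350 hPa: Δp = 90 hPa = 9000 Pa, q̄ = 0.00092 kg/kg → 0.00092 × 9000 / 9.8 = 0.84 mm
PW = 9.20 + 5.88 + 4.16 + 0.84 = 20.08 ≈ 20.1 mm.

PW ≈ 20.1 mm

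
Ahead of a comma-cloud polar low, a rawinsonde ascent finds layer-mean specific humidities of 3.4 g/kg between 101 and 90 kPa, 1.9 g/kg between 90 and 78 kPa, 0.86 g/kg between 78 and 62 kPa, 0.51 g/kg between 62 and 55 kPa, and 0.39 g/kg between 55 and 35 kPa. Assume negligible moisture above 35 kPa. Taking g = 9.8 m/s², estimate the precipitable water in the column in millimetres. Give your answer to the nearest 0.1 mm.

PW ≈ 8.7 mm

Precipitable water is the column-integrated vapour mass per unit area: PW = (1/g) Σ q̄ Δp, with q in kg/kg and Δp in Pa (1 kg/m² of water = 1 mm).
Layer 101–90 kPa: Δp = 110 hPa = 11000 Pa, q̄ = 0.0034 kg/kg → 0.0034 × 11000 / 9.8 = 3.82 mm
Layer 90–78 kPa: Δp = 120 hPa = 12000 Pa, q̄ = 0.0019 kg/kg → 0.0019 × 12000 / 9.8 = 2.33 mm
Layer 78–62 kPa: Δp = 160 hPa = 16000 Pa, q̄ = 0.00086 kg/kg → 0.00086 × 16000 / 9.8 = 1.40 mm
Layer 62–55 kPa: Δp = 70 hPa = 7000 Pa, q̄ = 0.00051 kg/kg → 0.00051 × 7000 / 9.8 = 0.36 mm
Layer 55–35 kPa: Δp = 200 hPa = 20000 Pa, q̄ = 0.00039 kg/kg → 0.00039 × 20000 / 9.8 = 0.80 mm
PW = 3.82 + 2.33 + 1.40 + 0.36 + 0.80 = 8.71 ≈ 8.7 mm.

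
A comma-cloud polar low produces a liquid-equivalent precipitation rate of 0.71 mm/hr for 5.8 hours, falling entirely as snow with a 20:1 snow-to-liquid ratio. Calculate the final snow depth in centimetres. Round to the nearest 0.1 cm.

snow depth ≈ 8.2 cm

Liquid-equivalent depth = 0.71 × 5.8 = 4.118 mm.
Snow depth = 4.118 mm × 20 = 82.36 mm = 8.2 cm.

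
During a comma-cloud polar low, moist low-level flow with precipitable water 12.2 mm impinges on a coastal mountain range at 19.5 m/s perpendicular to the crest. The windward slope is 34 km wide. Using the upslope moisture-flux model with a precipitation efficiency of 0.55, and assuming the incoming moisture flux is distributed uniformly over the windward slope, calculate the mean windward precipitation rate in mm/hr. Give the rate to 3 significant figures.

R ≈ 13.9 mm/hr

Incoming column moisture flux per unit ridge length: F = V × PW = 19.5 × 12.2 = 237.9 mm·m/s.
Spread over the 34 km slope with efficiency ε = 0.55: R = ε·F/W = 0.55 × 237.9 / 34000 m = 3.848e-03 mm/s.
R = 3.848e-03 × 3600 = 13.9 mm/hr.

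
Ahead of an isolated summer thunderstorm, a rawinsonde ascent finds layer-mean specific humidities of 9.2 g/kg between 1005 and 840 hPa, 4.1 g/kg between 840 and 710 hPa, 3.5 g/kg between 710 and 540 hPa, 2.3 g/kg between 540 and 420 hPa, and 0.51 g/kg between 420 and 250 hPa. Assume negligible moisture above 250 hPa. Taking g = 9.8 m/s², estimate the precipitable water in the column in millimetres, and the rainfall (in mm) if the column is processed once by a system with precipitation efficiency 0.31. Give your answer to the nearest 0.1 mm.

Precipitable water is the column-integrated vapour mass per unit area: PW = (1/g) Σ q̄ Δp, with q in kg/kg and Δp in Pa (1 kg/m² of water = 1 mm).
Layer 1005–840 hPa: Δp = 165 hPa = 16500 Pa, q̄ = 0.0092 kg/kg → 0.0092 × 16500 / 9.8 = 15.49 mm
Layer 840–710 hPa: Δp = 130 hPa = 13000 Pa, q̄ = 0.0041 kg/kg → 0.0041 × 13000 / 9.8 = 5.44 mm
Layer 710–540 hPa: Δp = 170 hPa = 17000 Pa, q̄ = 0.0035 kg/kg → 0.0035 × 17000 / 9.8 = 6.07 mm
Layer 540–420 hPa: Δp = 120 hPa = 12000 Pa, q̄ = 0.0023 kg/kg → 0.0023 × 12000 / 9.8 = 2.82 mm
Layer 420–250 hPa: Δp = 170 hPa = 17000 Pa, q̄ = 0.00051 kg/kg → 0.00051 × 17000 / 9.8 = 0.88 mm
PW = 15.49 + 5.44 + 6.07 + 2.82 + 0.88 = 30.70 ≈ 30.7 mm.
Rainfall = ε × PW = 0.31 × 30.7 = 9.5 mm.

PW ≈ 30.7 mm; rainfall ≈ 9.5 mm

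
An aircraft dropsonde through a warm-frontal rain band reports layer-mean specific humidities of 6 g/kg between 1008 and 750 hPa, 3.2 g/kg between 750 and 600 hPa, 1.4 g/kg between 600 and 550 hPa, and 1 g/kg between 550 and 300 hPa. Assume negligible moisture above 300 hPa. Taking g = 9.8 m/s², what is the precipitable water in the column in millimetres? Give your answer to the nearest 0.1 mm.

Precipitable water is the column-integrated vapour mass per unit area: PW = (1/g) Σ q̄ Δp, with q in kg/kg and Δp in Pa (1 kg/m² of water = 1 mm).
Layer 1008–750 hPa: Δp = 258 hPa = 25800 Pa, q̄ = 0.006 kg/kg → 0.006 × 25800 / 9.8 = 15.80 mm
Layer 750–600 hPa: Δp = 150 hPa = 15000 Pa, q̄ = 0.0032 kg/kg → 0.0032 × 15000 / 9.8 = 4.90 mm
Layer 600–550 hPa: Δp = 50 hPa = 5000 Pa, q̄ = 0.0014 kg/kg → 0.0014 × 5000 / 9.8 = 0.71 mm
Layer 550–300 hPa: Δp = 250 hPa = 25000 Pa, q̄ = 0.001 kg/kg → 0.001 × 25000 / 9.8 = 2.55 mm
PW = 15.80 + 4.90 + 0.71 + 2.55 = 23.96 ≈ 24.0 mm.

PW ≈ 24.0 mm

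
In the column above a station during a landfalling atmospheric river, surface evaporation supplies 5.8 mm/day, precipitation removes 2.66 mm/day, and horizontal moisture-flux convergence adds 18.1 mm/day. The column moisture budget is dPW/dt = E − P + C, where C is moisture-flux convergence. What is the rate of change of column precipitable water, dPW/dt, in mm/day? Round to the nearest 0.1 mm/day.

dPW/dt ≈ 21.2 mm/day

dPW/dt = E − P + C = 5.8 − 2.66 + (18.1) = 21.2 mm/day.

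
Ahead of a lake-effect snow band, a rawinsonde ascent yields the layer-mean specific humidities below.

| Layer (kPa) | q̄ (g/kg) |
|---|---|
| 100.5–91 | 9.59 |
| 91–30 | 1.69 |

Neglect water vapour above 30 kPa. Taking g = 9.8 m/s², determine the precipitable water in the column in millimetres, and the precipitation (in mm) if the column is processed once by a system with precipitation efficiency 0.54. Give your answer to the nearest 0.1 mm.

PW ≈ 19.8 mm; precipitation ≈ 10.7 mm

Precipitable water is the column-integrated vapour mass per unit area: PW = (1/g) Σ q̄ Δp, with q in kg/kg and Δp in Pa (1 kg/m² of water = 1 mm).
Layer 100.5–91 kPa: Δp = 95 hPa = 9500 Pa, q̄ = 0.00959 kg/kg → 0.00959 × 9500 / 9.8 = 9.30 mm
Layer 91–30 kPa: Δp = 610 hPa = 61000 Pa, q̄ = 0.00169 kg/kg → 0.00169 × 61000 / 9.8 = 10.52 mm
PW = 9.30 + 10.52 = 19.82 ≈ 19.8 mm.
Precipitation = ε × PW = 0.54 × 19.8 = 10.7 mm.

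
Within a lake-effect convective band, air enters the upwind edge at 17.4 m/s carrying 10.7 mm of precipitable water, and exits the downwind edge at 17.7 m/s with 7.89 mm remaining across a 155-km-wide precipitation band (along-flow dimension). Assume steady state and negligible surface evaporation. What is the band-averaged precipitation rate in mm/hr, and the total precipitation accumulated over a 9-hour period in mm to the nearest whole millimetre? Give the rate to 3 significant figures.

Column moisture flux per unit crosswind length is F = V × PW.
Inflow: F_in = 17.4 × 10.7 = 186.18 mm·m/s
Outflow: F_out = 17.7 × 7.89 = 139.653 mm·m/s
Steady-state rate R = (F_in − F_out)/L = (186.18 − 139.653) / 155000 m = 3.002e-04 mm/s.
R = 3.002e-04 × 3600 = 1.08 mm/hr.
Over 9 h: total = 1.08 × 9 = 9.72 ≈ 10 mm.

R ≈ 1.08 mm/hr; total ≈ 10 mm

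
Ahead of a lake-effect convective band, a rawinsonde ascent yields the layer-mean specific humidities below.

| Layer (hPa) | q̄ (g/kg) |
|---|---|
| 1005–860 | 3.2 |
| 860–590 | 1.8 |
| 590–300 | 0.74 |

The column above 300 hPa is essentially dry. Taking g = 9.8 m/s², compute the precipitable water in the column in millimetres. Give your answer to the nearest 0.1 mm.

PW ≈ 11.9 mm

Precipitable water is the column-integrated vapour mass per unit area: PW = (1/g) Σ q̄ Δp, with q in kg/kg and Δp in Pa (1 kg/m² of water = 1 mm).
Layer 1005–860 hPa: Δp = 145 hPa = 14500 Pa, q̄ = 0.0032 kg/kg → 0.0032 × 14500 / 9.8 = 4.73 mm
Layer 860–590 hPa: Δp = 270 hPa = 27000 Pa, q̄ = 0.0018 kg/kg → 0.0018 × 27000 / 9.8 = 4.96 mm
Layer 590–300 hPa: Δp = 290 hPa = 29000 Pa, q̄ = 0.00074 kg/kg → 0.00074 × 29000 / 9.8 = 2.19 mm
PW = 4.73 + 4.96 + 2.19 = 11.88 ≈ 11.9 mm.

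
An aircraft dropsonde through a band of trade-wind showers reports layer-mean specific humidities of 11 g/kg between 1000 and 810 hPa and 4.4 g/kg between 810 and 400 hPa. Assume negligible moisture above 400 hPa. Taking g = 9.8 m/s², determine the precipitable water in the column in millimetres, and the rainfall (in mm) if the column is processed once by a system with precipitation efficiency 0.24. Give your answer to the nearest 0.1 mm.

Precipitable water is the column-integrated vapour mass per unit area: PW = (1/g) Σ q̄ Δp, with q in kg/kg and Δp in Pa (1 kg/m² of water = 1 mm).
Layer 1000–810 hPa: Δp = 190 hPa = 19000 Pa, q̄ = 0.011 kg/kg → 0.011 × 19000 / 9.8 = 21.33 mm
Layer 810–400 hPa: Δp = 410 hPa = 41000 Pa, q̄ = 0.0044 kg/kg → 0.0044 × 41000 / 9.8 = 18.41 mm
PW = 21.33 + 18.41 = 39.74 ≈ 39.7 mm.
Rainfall = ε × PW = 0.24 × 39.7 = 9.5 mm.

PW ≈ 39.7 mm; rainfall ≈ 9.5 mm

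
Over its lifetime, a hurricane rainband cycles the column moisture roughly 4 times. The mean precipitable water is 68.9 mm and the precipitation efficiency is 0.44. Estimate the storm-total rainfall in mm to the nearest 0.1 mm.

Each cycle deposits ε × PW = 0.44 × 68.9 = 30.316 mm.
Over 4 cycles: 4 × 30.316 = 121.3 mm.

rainfall ≈ 121.3 mm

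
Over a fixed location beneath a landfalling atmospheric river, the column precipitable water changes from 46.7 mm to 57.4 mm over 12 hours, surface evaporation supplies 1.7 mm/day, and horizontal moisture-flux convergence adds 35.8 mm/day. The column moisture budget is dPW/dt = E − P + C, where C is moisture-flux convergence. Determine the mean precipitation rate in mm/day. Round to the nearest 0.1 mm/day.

P ≈ 16.1 mm/day

dPW/dt = (57.4 − 46.7) mm / (12/24 day) = +21.400 mm/day.
P = E + C − dPW/dt = 1.7 + (35.8) − (+21.400) = 16.1 mm/day.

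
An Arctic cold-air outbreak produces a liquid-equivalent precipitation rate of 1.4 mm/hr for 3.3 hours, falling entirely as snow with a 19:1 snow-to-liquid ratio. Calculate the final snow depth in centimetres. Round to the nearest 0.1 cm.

snow depth ≈ 8.8 cm

Liquid-equivalent depth = 1.4 × 3.3 = 4.62 mm.
Snow depth = 4.62 mm × 19 = 87.78 mm = 8.8 cm.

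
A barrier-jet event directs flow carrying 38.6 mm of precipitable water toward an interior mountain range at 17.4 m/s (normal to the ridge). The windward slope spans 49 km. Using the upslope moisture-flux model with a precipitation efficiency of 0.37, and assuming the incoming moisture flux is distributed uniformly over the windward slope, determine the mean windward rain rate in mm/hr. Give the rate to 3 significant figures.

Incoming column moisture flux per unit ridge length: F = V × PW = 17.4 × 38.6 = 671.64 mm·m/s.
Spread over the 49 km slope with efficiency ε = 0.37: R = ε·F/W = 0.37 × 671.64 / 49000 m = 5.072e-03 mm/s.
R = 5.072e-03 × 3600 = 18.3 mm/hr.

R ≈ 18.3 mm/hr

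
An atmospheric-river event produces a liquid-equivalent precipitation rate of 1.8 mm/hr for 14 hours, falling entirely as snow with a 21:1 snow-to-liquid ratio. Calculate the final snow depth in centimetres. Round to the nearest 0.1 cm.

snow depth ≈ 52.9 cm

Liquid-equivalent depth = 1.8 × 14 = 25.2 mm.
Snow depth = 25.2 mm × 21 = 529.2 mm = 52.9 cm.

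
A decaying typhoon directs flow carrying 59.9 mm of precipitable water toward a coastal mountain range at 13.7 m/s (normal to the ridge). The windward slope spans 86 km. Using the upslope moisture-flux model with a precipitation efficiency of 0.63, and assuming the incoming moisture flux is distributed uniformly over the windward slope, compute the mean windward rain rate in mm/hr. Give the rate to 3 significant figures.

R ≈ 21.6 mm/hr

Incoming column moisture flux per unit ridge length: F = V × PW = 13.7 × 59.9 = 820.63 mm·m/s.
Spread over the 86 km slope with efficiency ε = 0.63: R = ε·F/W = 0.63 × 820.63 / 86000 m = 6.012e-03 mm/s.
R = 6.012e-03 × 3600 = 21.6 mm/hr.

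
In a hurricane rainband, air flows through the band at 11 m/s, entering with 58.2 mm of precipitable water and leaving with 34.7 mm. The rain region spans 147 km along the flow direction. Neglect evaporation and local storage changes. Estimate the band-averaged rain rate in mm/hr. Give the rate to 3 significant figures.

Column moisture flux per unit crosswind length is F = V × PW.
Inflow: F_in = 11 × 58.2 = 640.2 mm·m/s
Outflow: F_out = 11 × 34.7 = 381.7 mm·m/s
Steady-state rate R = (F_in − F_out)/L = (640.2 − 381.7) / 147000 m = 1.759e-03 mm/s.
R = 1.759e-03 × 3600 = 6.33 mm/hr.

R ≈ 6.33 mm/hr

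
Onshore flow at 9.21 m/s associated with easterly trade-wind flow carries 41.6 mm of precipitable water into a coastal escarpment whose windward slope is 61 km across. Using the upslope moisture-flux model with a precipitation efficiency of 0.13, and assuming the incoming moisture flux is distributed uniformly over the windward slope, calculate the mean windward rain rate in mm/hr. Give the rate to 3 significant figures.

Incoming column moisture flux per unit ridge length: F = V × PW = 9.21 × 41.6 = 383.136 mm·m/s.
Spread over the 61 km slope with efficiency ε = 0.13: R = ε·F/W = 0.13 × 383.136 / 61000 m = 8.165e-04 mm/s.
R = 8.165e-04 × 3600 = 2.94 mm/hr.

R ≈ 2.94 mm/hr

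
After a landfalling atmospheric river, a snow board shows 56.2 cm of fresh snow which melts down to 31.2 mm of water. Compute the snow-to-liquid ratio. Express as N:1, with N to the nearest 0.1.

Ratio = snow depth / SWE = 562 mm / 31.2 mm = 18.0, i.e. 18.0:1.

ratio ≈ 18.0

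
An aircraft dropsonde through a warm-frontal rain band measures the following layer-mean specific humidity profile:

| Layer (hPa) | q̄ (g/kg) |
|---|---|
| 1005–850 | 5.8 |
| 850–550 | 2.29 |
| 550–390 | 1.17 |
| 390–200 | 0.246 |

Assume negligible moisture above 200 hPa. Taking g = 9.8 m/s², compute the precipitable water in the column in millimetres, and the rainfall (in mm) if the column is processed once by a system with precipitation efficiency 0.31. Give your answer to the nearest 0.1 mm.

PW ≈ 18.6 mm; rainfall ≈ 5.8 mm

Precipitable water is the column-integrated vapour mass per unit area: PW = (1/g) Σ q̄ Δp, with q in kg/kg and Δp in Pa (1 kg/m² of water = 1 mm).
Layer 1005–850 hPa: Δp = 155 hPa = 15500 Pa, q̄ = 0.0058 kg/kg → 0.0058 × 15500 / 9.8 = 9.17 mm
Layer 850–550 hPa: Δp = 300 hPa = 30000 Pa, q̄ = 0.00229 kg/kg → 0.00229 × 30000 / 9.8 = 7.01 mm
Layer 550–390 hPa: Δp = 160 hPa = 16000 Pa, q̄ = 0.00117 kg/kg → 0.00117 × 16000 / 9.8 = 1.91 mm
Layer 390–200 hPa: Δp = 190 hPa = 19000 Pa, q̄ = 0.000246 kg/kg → 0.000246 × 19000 / 9.8 = 0.48 mm
PW = 9.17 + 7.01 + 1.91 + 0.48 = 18.57 ≈ 18.6 mm.
Rainfall = ε × PW = 0.31 × 18.6 = 5.8 mm.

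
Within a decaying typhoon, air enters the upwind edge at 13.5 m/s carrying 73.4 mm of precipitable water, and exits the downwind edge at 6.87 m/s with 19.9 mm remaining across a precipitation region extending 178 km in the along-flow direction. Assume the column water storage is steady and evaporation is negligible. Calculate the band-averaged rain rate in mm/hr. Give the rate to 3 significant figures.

R ≈ 17.3 mm/hr

Column moisture flux per unit crosswind length is F = V × PW.
Inflow: F_in = 13.5 × 73.4 = 990.9 mm·m/s
Outflow: F_out = 6.87 × 19.9 = 136.713 mm·m/s
Steady-state rate R = (F_in − F_out)/L = (990.9 − 136.713) / 178000 m = 4.799e-03 mm/s.
R = 4.799e-03 × 3600 = 17.3 mm/hr.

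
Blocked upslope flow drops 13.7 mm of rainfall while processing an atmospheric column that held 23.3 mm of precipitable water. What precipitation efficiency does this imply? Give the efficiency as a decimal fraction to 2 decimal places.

ε ≈ 0.59

ε = rainfall / PW = 13.7 / 23.3 = 0.59.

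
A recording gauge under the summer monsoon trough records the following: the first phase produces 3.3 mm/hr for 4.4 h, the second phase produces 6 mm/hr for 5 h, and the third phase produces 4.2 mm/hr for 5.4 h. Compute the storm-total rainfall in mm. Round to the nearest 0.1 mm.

total ≈ 67.2 mm

Total = Σ Rᵢ Δtᵢ = 3.3 × 4.4 + 6 × 5 + 4.2 × 5.4
      = 14.52 + 30 + 22.68 = 67.2 mm.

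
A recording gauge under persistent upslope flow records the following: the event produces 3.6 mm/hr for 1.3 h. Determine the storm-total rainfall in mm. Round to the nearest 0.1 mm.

total ≈ 4.7 mm

Total = Σ Rᵢ Δtᵢ = 3.6 × 1.3
      = 4.68 = 4.7 mm.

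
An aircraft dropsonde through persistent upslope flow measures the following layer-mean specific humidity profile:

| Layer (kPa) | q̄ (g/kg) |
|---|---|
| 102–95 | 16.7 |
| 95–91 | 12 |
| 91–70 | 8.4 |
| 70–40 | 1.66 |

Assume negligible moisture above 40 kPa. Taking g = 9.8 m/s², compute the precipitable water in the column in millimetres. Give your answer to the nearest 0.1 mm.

Precipitable water is the column-integrated vapour mass per unit area: PW = (1/g) Σ q̄ Δp, with q in kg/kg and Δp in Pa (1 kg/m² of water = 1 mm).
Layer 102–95 kPa: Δp = 70 hPa = 7000 Pa, q̄ = 0.0167 kg/kg → 0.0167 × 7000 / 9.8 = 11.93 mm
Layer 95–91 kPa: Δp = 40 hPa = 4000 Pa, q̄ = 0.012 kg/kg → 0.012 × 4000 / 9.8 = 4.90 mm
Layer 91–70 kPa: Δp = 210 hPa = 21000 Pa, q̄ = 0.0084 kg/kg → 0.0084 × 21000 / 9.8 = 18.00 mm
Layer 70–40 kPa: Δp = 300 hPa = 30000 Pa, q̄ = 0.00166 kg/kg → 0.00166 × 30000 / 9.8 = 5.08 mm
PW = 11.93 + 4.90 + 18.00 + 5.08 = 39.91 ≈ 39.9 mm.

PW ≈ 39.9 mm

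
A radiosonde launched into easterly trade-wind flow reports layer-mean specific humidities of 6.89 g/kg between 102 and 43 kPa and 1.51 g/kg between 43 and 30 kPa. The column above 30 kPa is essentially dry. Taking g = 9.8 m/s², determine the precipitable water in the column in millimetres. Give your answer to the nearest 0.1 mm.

PW ≈ 43.5 mm

Precipitable water is the column-integrated vapour mass per unit area: PW = (1/g) Σ q̄ Δp, with q in kg/kg and Δp in Pa (1 kg/m² of water = 1 mm).
Layer 102–43 kPa: Δp = 590 hPa = 59000 Pa, q̄ = 0.00689 kg/kg → 0.00689 × 59000 / 9.8 = 41.48 mm
Layer 43–30 kPa: Δp = 130 hPa = 13000 Pa, q̄ = 0.00151 kg/kg → 0.00151 × 13000 / 9.8 = 2.00 mm
PW = 41.48 + 2.00 = 43.48 ≈ 43.5 mm.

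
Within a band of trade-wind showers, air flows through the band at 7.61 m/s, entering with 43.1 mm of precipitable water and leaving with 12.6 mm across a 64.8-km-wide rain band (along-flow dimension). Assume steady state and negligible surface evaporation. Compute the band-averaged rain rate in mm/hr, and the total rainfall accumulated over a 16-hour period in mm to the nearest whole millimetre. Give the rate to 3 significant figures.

Column moisture flux per unit crosswind length is F = V × PW.
Inflow: F_in = 7.61 × 43.1 = 327.991 mm·m/s
Outflow: F_out = 7.61 × 12.6 = 95.886 mm·m/s
Steady-state rate R = (F_in − F_out)/L = (327.991 − 95.886) / 64800 m = 3.582e-03 mm/s.
R = 3.582e-03 × 3600 = 12.9 mm/hr.
Over 16 h: total = 12.9 × 16 = 206.4 ≈ 206 mm.

R ≈ 12.9 mm/hr; total ≈ 206 mm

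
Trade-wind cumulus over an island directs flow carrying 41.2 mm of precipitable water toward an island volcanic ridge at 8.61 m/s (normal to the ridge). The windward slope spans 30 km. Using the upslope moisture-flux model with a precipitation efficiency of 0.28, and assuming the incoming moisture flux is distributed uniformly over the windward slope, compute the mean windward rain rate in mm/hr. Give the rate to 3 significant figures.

Incoming column moisture flux per unit ridge length: F = V × PW = 8.61 × 41.2 = 354.732 mm·m/s.
Spread over the 30 km slope with efficiency ε = 0.28: R = ε·F/W = 0.28 × 354.732 / 30000 m = 3.311e-03 mm/s.
R = 3.311e-03 × 3600 = 11.9 mm/hr.

R ≈ 11.9 mm/hr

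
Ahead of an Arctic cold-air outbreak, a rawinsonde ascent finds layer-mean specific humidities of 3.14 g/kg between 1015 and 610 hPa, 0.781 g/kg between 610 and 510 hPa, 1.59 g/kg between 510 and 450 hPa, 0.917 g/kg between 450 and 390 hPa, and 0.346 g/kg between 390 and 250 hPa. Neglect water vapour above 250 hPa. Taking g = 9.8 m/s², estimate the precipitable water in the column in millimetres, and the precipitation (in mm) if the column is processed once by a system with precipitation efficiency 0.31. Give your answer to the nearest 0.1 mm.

PW ≈ 15.8 mm; precipitation ≈ 4.9 mm

Precipitable water is the column-integrated vapour mass per unit area: PW = (1/g) Σ q̄ Δp, with q in kg/kg and Δp in Pa (1 kg/m² of water = 1 mm).
Layer 1015–610 hPa: Δp = 405 hPa = 40500 Pa, q̄ = 0.00314 kg/kg → 0.00314 × 40500 / 9.8 = 12.98 mm
Layer 610–510 hPa: Δp = 100 hPa = 10000 Pa, q̄ = 0.000781 kg/kg → 0.000781 × 10000 / 9.8 = 0.80 mm
Layer 510–450 hPa: Δp = 60 hPa = 6000 Pa, q̄ = 0.00159 kg/kg → 0.00159 × 6000 / 9.8 = 0.97 mm
Layer 450–390 hPa: Δp = 60 hPa = 6000 Pa, q̄ = 0.000917 kg/kg → 0.000917 × 6000 / 9.8 = 0.56 mm
Layer 390–250 hPa: Δp = 140 hPa = 14000 Pa, q̄ = 0.000346 kg/kg → 0.000346 × 14000 / 9.8 = 0.49 mm
PW = 12.98 + 0.80 + 0.97 + 0.56 + 0.49 = 15.80 ≈ 15.8 mm.
Precipitation = ε × PW = 0.31 × 15.8 = 4.9 mm.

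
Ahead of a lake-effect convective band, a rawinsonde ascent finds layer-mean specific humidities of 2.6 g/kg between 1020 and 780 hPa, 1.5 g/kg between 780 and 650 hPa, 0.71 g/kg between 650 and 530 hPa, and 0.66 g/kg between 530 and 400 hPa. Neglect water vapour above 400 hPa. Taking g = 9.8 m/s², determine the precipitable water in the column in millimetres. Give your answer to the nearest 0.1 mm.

PW ≈ 10.1 mm

Precipitable water is the column-integrated vapour mass per unit area: PW = (1/g) Σ q̄ Δp, with q in kg/kg and Δp in Pa (1 kg/m² of water = 1 mm).
Layer 1020–780 hPa: Δp = 240 hPa = 24000 Pa, q̄ = 0.0026 kg/kg → 0.0026 × 24000 / 9.8 = 6.37 mm
Layer 780–650 hPa: Δp = 130 hPa = 13000 Pa, q̄ = 0.0015 kg/kg → 0.0015 × 13000 / 9.8 = 1.99 mm
Layer 650–530 hPa: Δp = 120 hPa = 12000 Pa, q̄ = 0.00071 kg/kg → 0.00071 × 12000 / 9.8 = 0.87 mm
Layer 530–400 hPa: Δp = 130 hPa = 13000 Pa, q̄ = 0.00066 kg/kg → 0.00066 × 13000 / 9.8 = 0.88 mm
PW = 6.37 + 1.99 + 0.87 + 0.88 = 10.11 ≈ 10.1 mm.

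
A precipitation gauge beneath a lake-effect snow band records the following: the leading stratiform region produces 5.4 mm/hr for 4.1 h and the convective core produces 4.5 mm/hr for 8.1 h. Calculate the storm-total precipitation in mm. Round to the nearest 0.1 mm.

total ≈ 58.6 mm

Total = Σ Rᵢ Δtᵢ = 5.4 × 4.1 + 4.5 × 8.1
      = 22.14 + 36.45 = 58.6 mm.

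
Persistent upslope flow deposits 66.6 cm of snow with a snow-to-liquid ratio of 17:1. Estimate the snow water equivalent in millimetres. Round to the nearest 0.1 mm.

SWE = snow depth / ratio = 66.6 cm / 17 = 3.918 cm = 39.2 mm.

SWE ≈ 39.2 mm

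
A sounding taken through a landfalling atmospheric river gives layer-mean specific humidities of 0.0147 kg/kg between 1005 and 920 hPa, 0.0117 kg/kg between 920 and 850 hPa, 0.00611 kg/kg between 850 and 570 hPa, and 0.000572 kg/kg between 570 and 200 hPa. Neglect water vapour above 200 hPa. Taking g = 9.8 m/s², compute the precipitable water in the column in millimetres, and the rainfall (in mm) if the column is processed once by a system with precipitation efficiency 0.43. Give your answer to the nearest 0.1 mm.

PW ≈ 40.7 mm; rainfall ≈ 17.5 mm

Precipitable water is the column-integrated vapour mass per unit area: PW = (1/g) Σ q̄ Δp, with q in kg/kg and Δp in Pa (1 kg/m² of water = 1 mm).
Layer 1005–920 hPa: Δp = 85 hPa = 8500 Pa, q̄ = 0.0147 kg/kg → 0.0147 × 8500 / 9.8 = 12.75 mm
Layer 920–850 hPa: Δp = 70 hPa = 7000 Pa, q̄ = 0.0117 kg/kg → 0.0117 × 7000 / 9.8 = 8.36 mm
Layer 850–570 hPa: Δp = 280 hPa = 28000 Pa, q̄ = 0.00611 kg/kg → 0.00611 × 28000 / 9.8 = 17.46 mm
Layer 570–200 hPa: Δp = 370 hPa = 37000 Pa, q̄ = 0.000572 kg/kg → 0.000572 × 37000 / 9.8 = 2.16 mm
PW = 12.75 + 8.36 + 17.46 + 2.16 = 40.73 ≈ 40.7 mm.
Rainfall = ε × PW = 0.43 × 40.7 = 17.5 mm.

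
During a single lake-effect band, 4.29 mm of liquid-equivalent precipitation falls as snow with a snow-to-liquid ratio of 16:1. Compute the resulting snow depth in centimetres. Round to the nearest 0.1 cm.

Snow depth = liquid × ratio = 4.29 mm × 16 = 68.64 mm = 6.9 cm.

snow depth ≈ 6.9 cm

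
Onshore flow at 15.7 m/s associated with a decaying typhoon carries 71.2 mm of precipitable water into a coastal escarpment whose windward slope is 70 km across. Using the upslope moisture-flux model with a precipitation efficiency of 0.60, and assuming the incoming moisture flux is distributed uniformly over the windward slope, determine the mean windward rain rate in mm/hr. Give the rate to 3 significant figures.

Incoming column moisture flux per unit ridge length: F = V × PW = 15.7 × 71.2 = 1117.84 mm·m/s.
Spread over the 70 km slope with efficiency ε = 0.60: R = ε·F/W = 0.60 × 1117.84 / 70000 m = 9.581e-03 mm/s.
R = 9.581e-03 × 3600 = 34.5 mm/hr.

R ≈ 34.5 mm/hr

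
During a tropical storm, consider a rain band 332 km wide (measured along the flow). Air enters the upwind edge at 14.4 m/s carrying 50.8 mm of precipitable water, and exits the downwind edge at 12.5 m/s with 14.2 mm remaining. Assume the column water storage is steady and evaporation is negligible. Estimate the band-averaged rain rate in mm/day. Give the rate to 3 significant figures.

Column moisture flux per unit crosswind length is F = V × PW.
Inflow: F_in = 14.4 × 50.8 = 731.52 mm·m/s
Outflow: F_out = 12.5 × 14.2 = 177.5 mm·m/s
Steady-state rate R = (F_in − F_out)/L = (731.52 − 177.5) / 332000 m = 1.669e-03 mm/s.
R = 1.669e-03 × 3600 × 24 = 144 mm/day.

R ≈ 144 mm/day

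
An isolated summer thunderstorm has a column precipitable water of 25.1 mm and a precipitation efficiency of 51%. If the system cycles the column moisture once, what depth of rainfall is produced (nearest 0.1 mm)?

Rainfall = ε × PW = 0.51 × 25.1 = 12.8 mm.

rainfall ≈ 12.8 mm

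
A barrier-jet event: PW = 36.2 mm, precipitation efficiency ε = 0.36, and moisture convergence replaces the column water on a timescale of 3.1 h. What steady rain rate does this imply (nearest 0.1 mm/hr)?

R ≈ 4.2 mm/hr

Each overturning extracts ε × PW = 0.36 × 36.2 = 13.032 mm.
Rate = ε·PW / τ = 13.032 / 3.1 h = 4.2 mm/hr.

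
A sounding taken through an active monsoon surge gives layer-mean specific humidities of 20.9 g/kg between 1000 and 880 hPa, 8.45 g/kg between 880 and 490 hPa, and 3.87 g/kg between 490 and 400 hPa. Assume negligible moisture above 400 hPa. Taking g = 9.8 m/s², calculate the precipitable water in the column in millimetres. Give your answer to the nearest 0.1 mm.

PW ≈ 62.8 mm

Precipitable water is the column-integrated vapour mass per unit area: PW = (1/g) Σ q̄ Δp, with q in kg/kg and Δp in Pa (1 kg/m² of water = 1 mm).
Layer 1000–880 hPa: Δp = 120 hPa = 12000 Pa, q̄ = 0.0209 kg/kg → 0.0209 × 12000 / 9.8 = 25.59 mm
Layer 880–490 hPa: Δp = 390 hPa = 39000 Pa, q̄ = 0.00845 kg/kg → 0.00845 × 39000 / 9.8 = 33.63 mm
Layer 490–400 hPa: Δp = 90 hPa = 9000 Pa, q̄ = 0.00387 kg/kg → 0.00387 × 9000 / 9.8 = 3.55 mm
PW = 25.59 + 33.63 + 3.55 = 62.77 ≈ 62.8 mm.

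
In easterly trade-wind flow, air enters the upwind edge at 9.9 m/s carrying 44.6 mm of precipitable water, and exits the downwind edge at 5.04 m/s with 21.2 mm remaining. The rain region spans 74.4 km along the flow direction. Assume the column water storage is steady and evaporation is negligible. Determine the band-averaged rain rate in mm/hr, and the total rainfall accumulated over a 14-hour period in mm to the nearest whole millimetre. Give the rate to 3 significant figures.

R ≈ 16.2 mm/hr; total ≈ 227 mm

Column moisture flux per unit crosswind length is F = V × PW.
Inflow: F_in = 9.9 × 44.6 = 441.54 mm·m/s
Outflow: F_out = 5.04 × 21.2 = 106.848 mm·m/s
Steady-state rate R = (F_in − F_out)/L = (441.54 − 106.848) / 74400 m = 4.499e-03 mm/s.
R = 4.499e-03 × 3600 = 16.2 mm/hr.
Over 14 h: total = 16.2 × 14 = 226.8 ≈ 227 mm.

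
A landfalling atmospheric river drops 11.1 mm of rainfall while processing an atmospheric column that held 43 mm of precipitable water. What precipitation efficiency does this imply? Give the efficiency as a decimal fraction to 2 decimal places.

ε = rainfall / PW = 11.1 / 43 = 0.26.

ε ≈ 0.26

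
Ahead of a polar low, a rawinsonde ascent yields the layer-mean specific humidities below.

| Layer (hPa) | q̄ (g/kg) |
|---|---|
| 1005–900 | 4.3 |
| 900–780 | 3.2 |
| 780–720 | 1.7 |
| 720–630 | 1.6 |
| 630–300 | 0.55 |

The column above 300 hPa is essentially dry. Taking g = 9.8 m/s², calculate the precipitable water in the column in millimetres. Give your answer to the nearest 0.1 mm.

PW ≈ 12.9 mm

Precipitable water is the column-integrated vapour mass per unit area: PW = (1/g) Σ q̄ Δp, with q in kg/kg and Δp in Pa (1 kg/m² of water = 1 mm).
Layer 1005–900 hPa: Δp = 105 hPa = 10500 Pa, q̄ = 0.0043 kg/kg → 0.0043 × 10500 / 9.8 = 4.61 mm
Layer 900–780 hPa: Δp = 120 hPa = 12000 Pa, q̄ = 0.0032 kg/kg → 0.0032 × 12000 / 9.8 = 3.92 mm
Layer 780–720 hPa: Δp = 60 hPa = 6000 Pa, q̄ = 0.0017 kg/kg → 0.0017 × 6000 / 9.8 = 1.04 mm
Layer 720–630 hPa: Δp = 90 hPa = 9000 Pa, q̄ = 0.0016 kg/kg → 0.0016 × 9000 / 9.8 = 1.47 mm
Layer 630–300 hPa: Δp = 330 hPa = 33000 Pa, q̄ = 0.00055 kg/kg → 0.00055 × 33000 / 9.8 = 1.85 mm
PW = 4.61 + 3.92 + 1.04 + 1.47 + 1.85 = 12.89 ≈ 12.9 mm.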